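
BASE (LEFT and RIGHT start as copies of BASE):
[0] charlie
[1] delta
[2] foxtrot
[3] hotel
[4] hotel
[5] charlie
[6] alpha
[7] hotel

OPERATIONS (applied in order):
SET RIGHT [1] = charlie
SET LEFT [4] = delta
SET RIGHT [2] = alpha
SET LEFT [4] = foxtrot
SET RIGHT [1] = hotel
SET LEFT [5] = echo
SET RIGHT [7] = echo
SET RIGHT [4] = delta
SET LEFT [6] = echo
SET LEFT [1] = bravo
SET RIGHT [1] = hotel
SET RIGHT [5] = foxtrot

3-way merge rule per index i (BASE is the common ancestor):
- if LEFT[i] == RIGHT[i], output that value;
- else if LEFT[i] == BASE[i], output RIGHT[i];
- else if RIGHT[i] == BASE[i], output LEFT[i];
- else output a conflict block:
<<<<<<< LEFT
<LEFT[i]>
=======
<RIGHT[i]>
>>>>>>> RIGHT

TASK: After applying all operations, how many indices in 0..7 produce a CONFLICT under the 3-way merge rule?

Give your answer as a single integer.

Answer: 3

Derivation:
Final LEFT:  [charlie, bravo, foxtrot, hotel, foxtrot, echo, echo, hotel]
Final RIGHT: [charlie, hotel, alpha, hotel, delta, foxtrot, alpha, echo]
i=0: L=charlie R=charlie -> agree -> charlie
i=1: BASE=delta L=bravo R=hotel all differ -> CONFLICT
i=2: L=foxtrot=BASE, R=alpha -> take RIGHT -> alpha
i=3: L=hotel R=hotel -> agree -> hotel
i=4: BASE=hotel L=foxtrot R=delta all differ -> CONFLICT
i=5: BASE=charlie L=echo R=foxtrot all differ -> CONFLICT
i=6: L=echo, R=alpha=BASE -> take LEFT -> echo
i=7: L=hotel=BASE, R=echo -> take RIGHT -> echo
Conflict count: 3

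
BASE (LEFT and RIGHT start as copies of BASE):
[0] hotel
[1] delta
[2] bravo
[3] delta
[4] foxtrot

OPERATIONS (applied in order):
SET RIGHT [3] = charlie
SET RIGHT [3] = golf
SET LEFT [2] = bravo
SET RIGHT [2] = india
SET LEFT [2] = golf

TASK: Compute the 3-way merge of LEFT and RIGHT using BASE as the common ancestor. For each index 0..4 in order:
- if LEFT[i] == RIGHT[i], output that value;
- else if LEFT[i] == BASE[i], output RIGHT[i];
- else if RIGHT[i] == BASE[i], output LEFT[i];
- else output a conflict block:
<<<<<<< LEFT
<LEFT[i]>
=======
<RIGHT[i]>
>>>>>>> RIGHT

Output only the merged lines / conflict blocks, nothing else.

Final LEFT:  [hotel, delta, golf, delta, foxtrot]
Final RIGHT: [hotel, delta, india, golf, foxtrot]
i=0: L=hotel R=hotel -> agree -> hotel
i=1: L=delta R=delta -> agree -> delta
i=2: BASE=bravo L=golf R=india all differ -> CONFLICT
i=3: L=delta=BASE, R=golf -> take RIGHT -> golf
i=4: L=foxtrot R=foxtrot -> agree -> foxtrot

Answer: hotel
delta
<<<<<<< LEFT
golf
=======
india
>>>>>>> RIGHT
golf
foxtrot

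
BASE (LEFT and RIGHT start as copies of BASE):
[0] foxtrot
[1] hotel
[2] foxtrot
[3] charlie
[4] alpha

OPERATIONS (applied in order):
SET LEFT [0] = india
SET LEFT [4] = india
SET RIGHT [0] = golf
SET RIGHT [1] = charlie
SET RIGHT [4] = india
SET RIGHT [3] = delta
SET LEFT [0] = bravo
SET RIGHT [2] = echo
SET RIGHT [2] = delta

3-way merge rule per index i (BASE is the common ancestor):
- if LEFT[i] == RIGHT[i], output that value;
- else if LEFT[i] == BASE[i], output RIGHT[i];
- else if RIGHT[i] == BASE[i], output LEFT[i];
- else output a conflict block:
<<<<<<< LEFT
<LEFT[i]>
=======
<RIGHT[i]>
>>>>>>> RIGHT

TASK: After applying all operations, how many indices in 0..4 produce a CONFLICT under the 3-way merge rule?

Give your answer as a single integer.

Final LEFT:  [bravo, hotel, foxtrot, charlie, india]
Final RIGHT: [golf, charlie, delta, delta, india]
i=0: BASE=foxtrot L=bravo R=golf all differ -> CONFLICT
i=1: L=hotel=BASE, R=charlie -> take RIGHT -> charlie
i=2: L=foxtrot=BASE, R=delta -> take RIGHT -> delta
i=3: L=charlie=BASE, R=delta -> take RIGHT -> delta
i=4: L=india R=india -> agree -> india
Conflict count: 1

Answer: 1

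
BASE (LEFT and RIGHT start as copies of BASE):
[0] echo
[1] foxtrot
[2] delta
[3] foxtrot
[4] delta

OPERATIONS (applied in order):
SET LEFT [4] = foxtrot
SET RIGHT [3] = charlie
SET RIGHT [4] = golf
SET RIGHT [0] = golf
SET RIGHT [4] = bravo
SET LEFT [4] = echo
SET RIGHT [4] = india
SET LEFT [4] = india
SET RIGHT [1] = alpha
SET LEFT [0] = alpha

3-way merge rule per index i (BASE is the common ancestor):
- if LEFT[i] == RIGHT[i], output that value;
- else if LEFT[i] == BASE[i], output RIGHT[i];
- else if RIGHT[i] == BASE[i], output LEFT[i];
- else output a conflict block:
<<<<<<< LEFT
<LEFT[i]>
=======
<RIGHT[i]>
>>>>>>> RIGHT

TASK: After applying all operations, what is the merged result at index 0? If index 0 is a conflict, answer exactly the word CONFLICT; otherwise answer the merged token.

Final LEFT:  [alpha, foxtrot, delta, foxtrot, india]
Final RIGHT: [golf, alpha, delta, charlie, india]
i=0: BASE=echo L=alpha R=golf all differ -> CONFLICT
i=1: L=foxtrot=BASE, R=alpha -> take RIGHT -> alpha
i=2: L=delta R=delta -> agree -> delta
i=3: L=foxtrot=BASE, R=charlie -> take RIGHT -> charlie
i=4: L=india R=india -> agree -> india
Index 0 -> CONFLICT

Answer: CONFLICT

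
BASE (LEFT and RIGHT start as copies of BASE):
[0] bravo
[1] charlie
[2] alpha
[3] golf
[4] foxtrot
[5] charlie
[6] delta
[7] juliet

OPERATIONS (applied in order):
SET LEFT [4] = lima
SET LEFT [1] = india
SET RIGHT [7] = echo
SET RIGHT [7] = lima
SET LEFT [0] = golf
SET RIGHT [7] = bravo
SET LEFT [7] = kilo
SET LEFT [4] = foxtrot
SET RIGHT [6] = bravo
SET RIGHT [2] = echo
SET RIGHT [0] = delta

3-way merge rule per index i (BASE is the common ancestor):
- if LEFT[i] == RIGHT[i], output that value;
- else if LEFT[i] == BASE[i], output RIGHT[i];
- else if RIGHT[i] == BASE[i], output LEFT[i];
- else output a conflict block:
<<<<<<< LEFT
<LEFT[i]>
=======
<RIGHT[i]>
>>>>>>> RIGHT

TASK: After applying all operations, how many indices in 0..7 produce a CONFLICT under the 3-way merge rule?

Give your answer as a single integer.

Answer: 2

Derivation:
Final LEFT:  [golf, india, alpha, golf, foxtrot, charlie, delta, kilo]
Final RIGHT: [delta, charlie, echo, golf, foxtrot, charlie, bravo, bravo]
i=0: BASE=bravo L=golf R=delta all differ -> CONFLICT
i=1: L=india, R=charlie=BASE -> take LEFT -> india
i=2: L=alpha=BASE, R=echo -> take RIGHT -> echo
i=3: L=golf R=golf -> agree -> golf
i=4: L=foxtrot R=foxtrot -> agree -> foxtrot
i=5: L=charlie R=charlie -> agree -> charlie
i=6: L=delta=BASE, R=bravo -> take RIGHT -> bravo
i=7: BASE=juliet L=kilo R=bravo all differ -> CONFLICT
Conflict count: 2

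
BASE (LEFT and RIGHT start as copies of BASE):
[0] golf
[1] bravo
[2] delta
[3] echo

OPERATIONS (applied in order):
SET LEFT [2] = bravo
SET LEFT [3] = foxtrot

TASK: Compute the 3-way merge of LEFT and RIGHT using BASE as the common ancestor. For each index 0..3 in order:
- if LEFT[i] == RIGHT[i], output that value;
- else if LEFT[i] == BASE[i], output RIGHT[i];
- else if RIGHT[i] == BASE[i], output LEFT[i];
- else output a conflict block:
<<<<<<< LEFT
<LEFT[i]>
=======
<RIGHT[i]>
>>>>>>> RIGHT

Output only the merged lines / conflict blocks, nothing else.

Final LEFT:  [golf, bravo, bravo, foxtrot]
Final RIGHT: [golf, bravo, delta, echo]
i=0: L=golf R=golf -> agree -> golf
i=1: L=bravo R=bravo -> agree -> bravo
i=2: L=bravo, R=delta=BASE -> take LEFT -> bravo
i=3: L=foxtrot, R=echo=BASE -> take LEFT -> foxtrot

Answer: golf
bravo
bravo
foxtrot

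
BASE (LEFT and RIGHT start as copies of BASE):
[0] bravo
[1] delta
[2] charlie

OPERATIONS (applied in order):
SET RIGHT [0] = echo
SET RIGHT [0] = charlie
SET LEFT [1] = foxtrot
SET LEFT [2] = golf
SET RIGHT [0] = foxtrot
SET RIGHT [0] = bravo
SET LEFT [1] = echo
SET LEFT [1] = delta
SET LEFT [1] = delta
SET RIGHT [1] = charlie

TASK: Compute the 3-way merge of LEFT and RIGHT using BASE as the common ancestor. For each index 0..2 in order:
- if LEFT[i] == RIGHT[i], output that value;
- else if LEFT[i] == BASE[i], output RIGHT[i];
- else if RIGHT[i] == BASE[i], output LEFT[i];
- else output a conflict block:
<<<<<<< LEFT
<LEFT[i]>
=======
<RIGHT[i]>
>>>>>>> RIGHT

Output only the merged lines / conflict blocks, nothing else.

Answer: bravo
charlie
golf

Derivation:
Final LEFT:  [bravo, delta, golf]
Final RIGHT: [bravo, charlie, charlie]
i=0: L=bravo R=bravo -> agree -> bravo
i=1: L=delta=BASE, R=charlie -> take RIGHT -> charlie
i=2: L=golf, R=charlie=BASE -> take LEFT -> golf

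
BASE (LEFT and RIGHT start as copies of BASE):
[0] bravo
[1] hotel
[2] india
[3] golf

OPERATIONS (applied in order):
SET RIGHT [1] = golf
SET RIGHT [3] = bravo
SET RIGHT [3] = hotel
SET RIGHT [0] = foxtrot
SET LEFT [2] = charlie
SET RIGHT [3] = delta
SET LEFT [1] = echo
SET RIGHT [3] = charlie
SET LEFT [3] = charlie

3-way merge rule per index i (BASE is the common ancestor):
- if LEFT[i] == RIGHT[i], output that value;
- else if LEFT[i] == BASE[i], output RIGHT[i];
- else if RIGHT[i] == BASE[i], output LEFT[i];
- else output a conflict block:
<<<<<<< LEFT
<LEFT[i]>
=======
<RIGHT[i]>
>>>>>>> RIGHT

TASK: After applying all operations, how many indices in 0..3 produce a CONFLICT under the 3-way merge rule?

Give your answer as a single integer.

Final LEFT:  [bravo, echo, charlie, charlie]
Final RIGHT: [foxtrot, golf, india, charlie]
i=0: L=bravo=BASE, R=foxtrot -> take RIGHT -> foxtrot
i=1: BASE=hotel L=echo R=golf all differ -> CONFLICT
i=2: L=charlie, R=india=BASE -> take LEFT -> charlie
i=3: L=charlie R=charlie -> agree -> charlie
Conflict count: 1

Answer: 1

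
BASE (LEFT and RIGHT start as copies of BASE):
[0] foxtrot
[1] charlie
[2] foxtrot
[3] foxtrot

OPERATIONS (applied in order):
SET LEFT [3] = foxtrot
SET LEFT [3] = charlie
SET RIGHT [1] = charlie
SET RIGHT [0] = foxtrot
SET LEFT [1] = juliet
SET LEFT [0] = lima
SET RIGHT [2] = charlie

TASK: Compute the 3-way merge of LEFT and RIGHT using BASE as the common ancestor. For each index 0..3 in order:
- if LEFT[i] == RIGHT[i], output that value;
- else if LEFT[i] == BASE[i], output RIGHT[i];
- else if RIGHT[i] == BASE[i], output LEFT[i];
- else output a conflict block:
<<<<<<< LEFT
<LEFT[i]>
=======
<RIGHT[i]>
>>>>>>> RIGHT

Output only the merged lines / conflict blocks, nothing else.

Answer: lima
juliet
charlie
charlie

Derivation:
Final LEFT:  [lima, juliet, foxtrot, charlie]
Final RIGHT: [foxtrot, charlie, charlie, foxtrot]
i=0: L=lima, R=foxtrot=BASE -> take LEFT -> lima
i=1: L=juliet, R=charlie=BASE -> take LEFT -> juliet
i=2: L=foxtrot=BASE, R=charlie -> take RIGHT -> charlie
i=3: L=charlie, R=foxtrot=BASE -> take LEFT -> charlie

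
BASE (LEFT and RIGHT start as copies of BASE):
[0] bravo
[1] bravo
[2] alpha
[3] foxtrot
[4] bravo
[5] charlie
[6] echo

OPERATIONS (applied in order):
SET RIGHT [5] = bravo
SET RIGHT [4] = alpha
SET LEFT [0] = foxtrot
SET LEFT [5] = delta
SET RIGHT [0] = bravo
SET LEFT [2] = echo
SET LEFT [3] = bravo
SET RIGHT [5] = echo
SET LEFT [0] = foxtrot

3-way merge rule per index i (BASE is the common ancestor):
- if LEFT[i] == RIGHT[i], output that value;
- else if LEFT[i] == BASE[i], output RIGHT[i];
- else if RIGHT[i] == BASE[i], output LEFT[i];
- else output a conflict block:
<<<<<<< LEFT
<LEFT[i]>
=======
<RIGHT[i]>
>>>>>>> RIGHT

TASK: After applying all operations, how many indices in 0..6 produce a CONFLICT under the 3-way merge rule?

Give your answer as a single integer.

Answer: 1

Derivation:
Final LEFT:  [foxtrot, bravo, echo, bravo, bravo, delta, echo]
Final RIGHT: [bravo, bravo, alpha, foxtrot, alpha, echo, echo]
i=0: L=foxtrot, R=bravo=BASE -> take LEFT -> foxtrot
i=1: L=bravo R=bravo -> agree -> bravo
i=2: L=echo, R=alpha=BASE -> take LEFT -> echo
i=3: L=bravo, R=foxtrot=BASE -> take LEFT -> bravo
i=4: L=bravo=BASE, R=alpha -> take RIGHT -> alpha
i=5: BASE=charlie L=delta R=echo all differ -> CONFLICT
i=6: L=echo R=echo -> agree -> echo
Conflict count: 1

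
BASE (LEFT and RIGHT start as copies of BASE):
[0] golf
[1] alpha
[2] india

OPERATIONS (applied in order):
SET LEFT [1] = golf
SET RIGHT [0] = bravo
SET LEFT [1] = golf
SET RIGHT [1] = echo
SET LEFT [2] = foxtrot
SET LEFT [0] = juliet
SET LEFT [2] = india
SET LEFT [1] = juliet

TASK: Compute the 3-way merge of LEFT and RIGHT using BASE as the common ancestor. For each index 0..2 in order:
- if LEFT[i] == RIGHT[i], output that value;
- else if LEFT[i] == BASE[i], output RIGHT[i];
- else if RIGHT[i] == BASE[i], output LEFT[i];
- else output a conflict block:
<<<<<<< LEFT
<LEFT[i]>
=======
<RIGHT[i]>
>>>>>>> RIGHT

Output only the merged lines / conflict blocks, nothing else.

Answer: <<<<<<< LEFT
juliet
=======
bravo
>>>>>>> RIGHT
<<<<<<< LEFT
juliet
=======
echo
>>>>>>> RIGHT
india

Derivation:
Final LEFT:  [juliet, juliet, india]
Final RIGHT: [bravo, echo, india]
i=0: BASE=golf L=juliet R=bravo all differ -> CONFLICT
i=1: BASE=alpha L=juliet R=echo all differ -> CONFLICT
i=2: L=india R=india -> agree -> india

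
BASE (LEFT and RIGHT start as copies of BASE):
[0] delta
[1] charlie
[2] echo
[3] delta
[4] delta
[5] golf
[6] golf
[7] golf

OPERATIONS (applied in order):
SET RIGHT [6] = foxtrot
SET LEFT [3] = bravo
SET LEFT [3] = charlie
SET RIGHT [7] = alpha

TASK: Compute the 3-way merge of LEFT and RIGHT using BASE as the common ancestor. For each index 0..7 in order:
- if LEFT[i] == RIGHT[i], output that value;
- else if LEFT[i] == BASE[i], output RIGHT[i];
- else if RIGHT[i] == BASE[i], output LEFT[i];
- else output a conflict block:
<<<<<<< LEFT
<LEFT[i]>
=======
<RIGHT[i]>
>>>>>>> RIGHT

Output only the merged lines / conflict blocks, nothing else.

Final LEFT:  [delta, charlie, echo, charlie, delta, golf, golf, golf]
Final RIGHT: [delta, charlie, echo, delta, delta, golf, foxtrot, alpha]
i=0: L=delta R=delta -> agree -> delta
i=1: L=charlie R=charlie -> agree -> charlie
i=2: L=echo R=echo -> agree -> echo
i=3: L=charlie, R=delta=BASE -> take LEFT -> charlie
i=4: L=delta R=delta -> agree -> delta
i=5: L=golf R=golf -> agree -> golf
i=6: L=golf=BASE, R=foxtrot -> take RIGHT -> foxtrot
i=7: L=golf=BASE, R=alpha -> take RIGHT -> alpha

Answer: delta
charlie
echo
charlie
delta
golf
foxtrot
alpha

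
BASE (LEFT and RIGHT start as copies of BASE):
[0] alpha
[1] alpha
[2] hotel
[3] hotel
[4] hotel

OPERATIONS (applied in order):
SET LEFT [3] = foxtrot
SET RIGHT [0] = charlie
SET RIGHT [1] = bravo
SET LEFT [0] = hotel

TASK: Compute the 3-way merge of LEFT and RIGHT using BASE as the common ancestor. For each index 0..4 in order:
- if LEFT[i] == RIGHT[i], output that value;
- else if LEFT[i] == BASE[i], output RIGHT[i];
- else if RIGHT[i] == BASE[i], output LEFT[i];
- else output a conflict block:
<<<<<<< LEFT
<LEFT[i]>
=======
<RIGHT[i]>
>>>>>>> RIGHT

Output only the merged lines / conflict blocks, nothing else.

Final LEFT:  [hotel, alpha, hotel, foxtrot, hotel]
Final RIGHT: [charlie, bravo, hotel, hotel, hotel]
i=0: BASE=alpha L=hotel R=charlie all differ -> CONFLICT
i=1: L=alpha=BASE, R=bravo -> take RIGHT -> bravo
i=2: L=hotel R=hotel -> agree -> hotel
i=3: L=foxtrot, R=hotel=BASE -> take LEFT -> foxtrot
i=4: L=hotel R=hotel -> agree -> hotel

Answer: <<<<<<< LEFT
hotel
=======
charlie
>>>>>>> RIGHT
bravo
hotel
foxtrot
hotel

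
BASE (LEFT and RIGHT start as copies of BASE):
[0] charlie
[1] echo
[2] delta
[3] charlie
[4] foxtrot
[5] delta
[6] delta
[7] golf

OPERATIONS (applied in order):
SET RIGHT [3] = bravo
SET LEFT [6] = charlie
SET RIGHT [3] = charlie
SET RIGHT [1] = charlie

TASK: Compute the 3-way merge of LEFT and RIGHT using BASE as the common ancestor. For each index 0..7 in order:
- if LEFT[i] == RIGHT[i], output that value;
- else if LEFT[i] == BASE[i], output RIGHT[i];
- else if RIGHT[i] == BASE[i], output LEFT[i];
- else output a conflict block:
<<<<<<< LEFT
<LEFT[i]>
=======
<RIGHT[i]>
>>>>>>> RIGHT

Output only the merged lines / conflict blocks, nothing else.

Answer: charlie
charlie
delta
charlie
foxtrot
delta
charlie
golf

Derivation:
Final LEFT:  [charlie, echo, delta, charlie, foxtrot, delta, charlie, golf]
Final RIGHT: [charlie, charlie, delta, charlie, foxtrot, delta, delta, golf]
i=0: L=charlie R=charlie -> agree -> charlie
i=1: L=echo=BASE, R=charlie -> take RIGHT -> charlie
i=2: L=delta R=delta -> agree -> delta
i=3: L=charlie R=charlie -> agree -> charlie
i=4: L=foxtrot R=foxtrot -> agree -> foxtrot
i=5: L=delta R=delta -> agree -> delta
i=6: L=charlie, R=delta=BASE -> take LEFT -> charlie
i=7: L=golf R=golf -> agree -> golf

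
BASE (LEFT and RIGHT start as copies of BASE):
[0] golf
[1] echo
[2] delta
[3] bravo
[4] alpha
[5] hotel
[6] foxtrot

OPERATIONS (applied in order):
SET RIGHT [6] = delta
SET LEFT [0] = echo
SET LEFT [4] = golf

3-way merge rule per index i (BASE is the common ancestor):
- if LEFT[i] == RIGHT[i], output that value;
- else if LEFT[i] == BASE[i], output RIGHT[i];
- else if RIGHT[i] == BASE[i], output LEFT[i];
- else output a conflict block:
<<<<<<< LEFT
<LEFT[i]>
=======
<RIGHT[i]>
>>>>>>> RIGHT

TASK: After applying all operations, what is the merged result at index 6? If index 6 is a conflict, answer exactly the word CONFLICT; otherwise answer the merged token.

Answer: delta

Derivation:
Final LEFT:  [echo, echo, delta, bravo, golf, hotel, foxtrot]
Final RIGHT: [golf, echo, delta, bravo, alpha, hotel, delta]
i=0: L=echo, R=golf=BASE -> take LEFT -> echo
i=1: L=echo R=echo -> agree -> echo
i=2: L=delta R=delta -> agree -> delta
i=3: L=bravo R=bravo -> agree -> bravo
i=4: L=golf, R=alpha=BASE -> take LEFT -> golf
i=5: L=hotel R=hotel -> agree -> hotel
i=6: L=foxtrot=BASE, R=delta -> take RIGHT -> delta
Index 6 -> delta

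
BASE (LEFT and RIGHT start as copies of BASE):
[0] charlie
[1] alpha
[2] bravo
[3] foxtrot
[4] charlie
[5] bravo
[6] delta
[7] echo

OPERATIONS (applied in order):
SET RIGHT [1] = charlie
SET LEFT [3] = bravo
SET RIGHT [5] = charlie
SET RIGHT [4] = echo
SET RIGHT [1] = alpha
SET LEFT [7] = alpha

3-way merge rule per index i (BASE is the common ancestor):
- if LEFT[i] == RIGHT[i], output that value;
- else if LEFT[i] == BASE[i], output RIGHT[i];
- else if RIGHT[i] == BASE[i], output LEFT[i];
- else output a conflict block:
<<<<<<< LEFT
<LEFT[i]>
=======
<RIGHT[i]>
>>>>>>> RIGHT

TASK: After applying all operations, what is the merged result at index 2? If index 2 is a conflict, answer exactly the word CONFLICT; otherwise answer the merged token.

Answer: bravo

Derivation:
Final LEFT:  [charlie, alpha, bravo, bravo, charlie, bravo, delta, alpha]
Final RIGHT: [charlie, alpha, bravo, foxtrot, echo, charlie, delta, echo]
i=0: L=charlie R=charlie -> agree -> charlie
i=1: L=alpha R=alpha -> agree -> alpha
i=2: L=bravo R=bravo -> agree -> bravo
i=3: L=bravo, R=foxtrot=BASE -> take LEFT -> bravo
i=4: L=charlie=BASE, R=echo -> take RIGHT -> echo
i=5: L=bravo=BASE, R=charlie -> take RIGHT -> charlie
i=6: L=delta R=delta -> agree -> delta
i=7: L=alpha, R=echo=BASE -> take LEFT -> alpha
Index 2 -> bravo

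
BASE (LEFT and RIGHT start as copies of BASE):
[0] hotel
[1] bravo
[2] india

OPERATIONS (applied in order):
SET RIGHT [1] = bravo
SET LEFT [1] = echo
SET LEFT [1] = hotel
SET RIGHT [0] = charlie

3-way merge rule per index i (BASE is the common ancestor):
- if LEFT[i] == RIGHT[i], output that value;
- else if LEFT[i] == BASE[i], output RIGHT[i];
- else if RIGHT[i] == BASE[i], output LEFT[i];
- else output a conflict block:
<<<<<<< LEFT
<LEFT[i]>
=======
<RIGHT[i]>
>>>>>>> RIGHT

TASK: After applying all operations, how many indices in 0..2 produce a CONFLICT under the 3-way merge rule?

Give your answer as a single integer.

Answer: 0

Derivation:
Final LEFT:  [hotel, hotel, india]
Final RIGHT: [charlie, bravo, india]
i=0: L=hotel=BASE, R=charlie -> take RIGHT -> charlie
i=1: L=hotel, R=bravo=BASE -> take LEFT -> hotel
i=2: L=india R=india -> agree -> india
Conflict count: 0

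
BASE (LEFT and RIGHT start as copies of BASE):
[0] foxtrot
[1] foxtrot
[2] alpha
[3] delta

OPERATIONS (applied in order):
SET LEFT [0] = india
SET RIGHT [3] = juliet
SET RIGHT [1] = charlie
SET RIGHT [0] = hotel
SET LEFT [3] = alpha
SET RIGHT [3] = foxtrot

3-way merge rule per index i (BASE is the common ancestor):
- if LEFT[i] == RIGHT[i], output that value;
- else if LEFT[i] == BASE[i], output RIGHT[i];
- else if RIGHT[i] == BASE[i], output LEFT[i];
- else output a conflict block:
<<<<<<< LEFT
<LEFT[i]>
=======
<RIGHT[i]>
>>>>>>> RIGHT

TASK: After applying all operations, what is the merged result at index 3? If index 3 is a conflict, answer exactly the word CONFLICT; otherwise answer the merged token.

Answer: CONFLICT

Derivation:
Final LEFT:  [india, foxtrot, alpha, alpha]
Final RIGHT: [hotel, charlie, alpha, foxtrot]
i=0: BASE=foxtrot L=india R=hotel all differ -> CONFLICT
i=1: L=foxtrot=BASE, R=charlie -> take RIGHT -> charlie
i=2: L=alpha R=alpha -> agree -> alpha
i=3: BASE=delta L=alpha R=foxtrot all differ -> CONFLICT
Index 3 -> CONFLICT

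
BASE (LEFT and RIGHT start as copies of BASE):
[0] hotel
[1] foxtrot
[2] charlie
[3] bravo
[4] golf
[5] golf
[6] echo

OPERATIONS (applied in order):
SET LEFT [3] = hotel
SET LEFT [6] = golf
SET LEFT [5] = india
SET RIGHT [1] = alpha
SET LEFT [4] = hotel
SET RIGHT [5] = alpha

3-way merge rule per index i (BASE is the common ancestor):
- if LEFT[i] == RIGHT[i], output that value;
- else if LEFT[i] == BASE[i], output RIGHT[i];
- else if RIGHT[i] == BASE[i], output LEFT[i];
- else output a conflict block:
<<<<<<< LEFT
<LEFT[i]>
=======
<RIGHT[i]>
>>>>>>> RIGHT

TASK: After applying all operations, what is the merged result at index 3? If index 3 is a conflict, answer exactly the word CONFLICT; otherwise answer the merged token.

Answer: hotel

Derivation:
Final LEFT:  [hotel, foxtrot, charlie, hotel, hotel, india, golf]
Final RIGHT: [hotel, alpha, charlie, bravo, golf, alpha, echo]
i=0: L=hotel R=hotel -> agree -> hotel
i=1: L=foxtrot=BASE, R=alpha -> take RIGHT -> alpha
i=2: L=charlie R=charlie -> agree -> charlie
i=3: L=hotel, R=bravo=BASE -> take LEFT -> hotel
i=4: L=hotel, R=golf=BASE -> take LEFT -> hotel
i=5: BASE=golf L=india R=alpha all differ -> CONFLICT
i=6: L=golf, R=echo=BASE -> take LEFT -> golf
Index 3 -> hotel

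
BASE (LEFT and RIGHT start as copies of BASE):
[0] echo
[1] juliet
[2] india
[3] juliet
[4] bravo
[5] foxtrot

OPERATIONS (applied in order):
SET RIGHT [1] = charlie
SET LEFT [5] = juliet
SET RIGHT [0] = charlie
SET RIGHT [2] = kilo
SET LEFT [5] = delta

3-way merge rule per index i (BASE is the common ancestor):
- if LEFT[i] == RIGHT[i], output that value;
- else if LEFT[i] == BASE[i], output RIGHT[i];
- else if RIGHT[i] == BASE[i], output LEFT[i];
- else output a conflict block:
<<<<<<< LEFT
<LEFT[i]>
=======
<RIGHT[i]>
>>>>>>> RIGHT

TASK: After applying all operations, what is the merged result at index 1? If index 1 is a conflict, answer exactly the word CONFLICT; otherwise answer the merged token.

Answer: charlie

Derivation:
Final LEFT:  [echo, juliet, india, juliet, bravo, delta]
Final RIGHT: [charlie, charlie, kilo, juliet, bravo, foxtrot]
i=0: L=echo=BASE, R=charlie -> take RIGHT -> charlie
i=1: L=juliet=BASE, R=charlie -> take RIGHT -> charlie
i=2: L=india=BASE, R=kilo -> take RIGHT -> kilo
i=3: L=juliet R=juliet -> agree -> juliet
i=4: L=bravo R=bravo -> agree -> bravo
i=5: L=delta, R=foxtrot=BASE -> take LEFT -> delta
Index 1 -> charlie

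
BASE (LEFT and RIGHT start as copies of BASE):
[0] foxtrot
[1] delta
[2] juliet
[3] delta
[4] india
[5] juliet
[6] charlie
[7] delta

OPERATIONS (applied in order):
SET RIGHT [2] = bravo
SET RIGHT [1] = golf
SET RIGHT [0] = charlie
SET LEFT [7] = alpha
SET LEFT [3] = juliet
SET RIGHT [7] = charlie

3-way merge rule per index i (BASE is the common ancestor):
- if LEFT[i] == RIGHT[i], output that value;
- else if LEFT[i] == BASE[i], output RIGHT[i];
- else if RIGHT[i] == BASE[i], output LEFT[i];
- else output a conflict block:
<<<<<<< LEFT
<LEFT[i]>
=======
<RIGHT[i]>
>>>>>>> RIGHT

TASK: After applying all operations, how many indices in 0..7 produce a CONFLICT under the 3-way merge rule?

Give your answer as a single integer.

Final LEFT:  [foxtrot, delta, juliet, juliet, india, juliet, charlie, alpha]
Final RIGHT: [charlie, golf, bravo, delta, india, juliet, charlie, charlie]
i=0: L=foxtrot=BASE, R=charlie -> take RIGHT -> charlie
i=1: L=delta=BASE, R=golf -> take RIGHT -> golf
i=2: L=juliet=BASE, R=bravo -> take RIGHT -> bravo
i=3: L=juliet, R=delta=BASE -> take LEFT -> juliet
i=4: L=india R=india -> agree -> india
i=5: L=juliet R=juliet -> agree -> juliet
i=6: L=charlie R=charlie -> agree -> charlie
i=7: BASE=delta L=alpha R=charlie all differ -> CONFLICT
Conflict count: 1

Answer: 1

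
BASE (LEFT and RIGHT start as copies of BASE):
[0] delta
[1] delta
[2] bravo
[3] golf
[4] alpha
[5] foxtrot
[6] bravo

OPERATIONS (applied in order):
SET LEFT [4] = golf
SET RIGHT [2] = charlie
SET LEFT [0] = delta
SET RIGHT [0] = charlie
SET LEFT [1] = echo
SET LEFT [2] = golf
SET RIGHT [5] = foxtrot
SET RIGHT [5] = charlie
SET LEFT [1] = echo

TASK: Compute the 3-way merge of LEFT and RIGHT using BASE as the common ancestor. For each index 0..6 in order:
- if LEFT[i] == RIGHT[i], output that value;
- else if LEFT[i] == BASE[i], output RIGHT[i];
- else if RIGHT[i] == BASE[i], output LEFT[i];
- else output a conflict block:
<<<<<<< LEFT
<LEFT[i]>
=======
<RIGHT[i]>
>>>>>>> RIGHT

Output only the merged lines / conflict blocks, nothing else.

Answer: charlie
echo
<<<<<<< LEFT
golf
=======
charlie
>>>>>>> RIGHT
golf
golf
charlie
bravo

Derivation:
Final LEFT:  [delta, echo, golf, golf, golf, foxtrot, bravo]
Final RIGHT: [charlie, delta, charlie, golf, alpha, charlie, bravo]
i=0: L=delta=BASE, R=charlie -> take RIGHT -> charlie
i=1: L=echo, R=delta=BASE -> take LEFT -> echo
i=2: BASE=bravo L=golf R=charlie all differ -> CONFLICT
i=3: L=golf R=golf -> agree -> golf
i=4: L=golf, R=alpha=BASE -> take LEFT -> golf
i=5: L=foxtrot=BASE, R=charlie -> take RIGHT -> charlie
i=6: L=bravo R=bravo -> agree -> bravo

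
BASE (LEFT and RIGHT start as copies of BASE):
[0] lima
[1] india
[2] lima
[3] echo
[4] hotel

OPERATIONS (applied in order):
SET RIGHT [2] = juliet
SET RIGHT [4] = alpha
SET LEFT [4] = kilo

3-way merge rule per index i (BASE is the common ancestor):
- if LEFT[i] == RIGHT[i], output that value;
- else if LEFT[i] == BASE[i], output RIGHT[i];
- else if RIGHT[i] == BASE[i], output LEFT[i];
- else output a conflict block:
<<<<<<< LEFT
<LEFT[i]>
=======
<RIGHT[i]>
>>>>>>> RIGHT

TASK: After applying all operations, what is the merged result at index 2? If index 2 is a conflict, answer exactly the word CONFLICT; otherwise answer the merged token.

Answer: juliet

Derivation:
Final LEFT:  [lima, india, lima, echo, kilo]
Final RIGHT: [lima, india, juliet, echo, alpha]
i=0: L=lima R=lima -> agree -> lima
i=1: L=india R=india -> agree -> india
i=2: L=lima=BASE, R=juliet -> take RIGHT -> juliet
i=3: L=echo R=echo -> agree -> echo
i=4: BASE=hotel L=kilo R=alpha all differ -> CONFLICT
Index 2 -> juliet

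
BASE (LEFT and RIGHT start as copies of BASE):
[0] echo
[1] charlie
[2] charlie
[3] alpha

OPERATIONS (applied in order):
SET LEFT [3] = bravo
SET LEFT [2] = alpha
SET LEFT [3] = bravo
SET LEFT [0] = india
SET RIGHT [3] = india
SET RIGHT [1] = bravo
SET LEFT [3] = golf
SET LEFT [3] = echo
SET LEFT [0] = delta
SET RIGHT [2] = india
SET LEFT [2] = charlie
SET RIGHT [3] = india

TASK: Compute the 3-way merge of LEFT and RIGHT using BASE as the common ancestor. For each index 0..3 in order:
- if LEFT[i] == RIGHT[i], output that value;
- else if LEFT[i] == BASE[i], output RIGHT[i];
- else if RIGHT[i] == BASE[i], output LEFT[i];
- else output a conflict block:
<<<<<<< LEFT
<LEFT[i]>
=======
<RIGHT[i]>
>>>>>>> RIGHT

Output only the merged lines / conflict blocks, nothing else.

Answer: delta
bravo
india
<<<<<<< LEFT
echo
=======
india
>>>>>>> RIGHT

Derivation:
Final LEFT:  [delta, charlie, charlie, echo]
Final RIGHT: [echo, bravo, india, india]
i=0: L=delta, R=echo=BASE -> take LEFT -> delta
i=1: L=charlie=BASE, R=bravo -> take RIGHT -> bravo
i=2: L=charlie=BASE, R=india -> take RIGHT -> india
i=3: BASE=alpha L=echo R=india all differ -> CONFLICT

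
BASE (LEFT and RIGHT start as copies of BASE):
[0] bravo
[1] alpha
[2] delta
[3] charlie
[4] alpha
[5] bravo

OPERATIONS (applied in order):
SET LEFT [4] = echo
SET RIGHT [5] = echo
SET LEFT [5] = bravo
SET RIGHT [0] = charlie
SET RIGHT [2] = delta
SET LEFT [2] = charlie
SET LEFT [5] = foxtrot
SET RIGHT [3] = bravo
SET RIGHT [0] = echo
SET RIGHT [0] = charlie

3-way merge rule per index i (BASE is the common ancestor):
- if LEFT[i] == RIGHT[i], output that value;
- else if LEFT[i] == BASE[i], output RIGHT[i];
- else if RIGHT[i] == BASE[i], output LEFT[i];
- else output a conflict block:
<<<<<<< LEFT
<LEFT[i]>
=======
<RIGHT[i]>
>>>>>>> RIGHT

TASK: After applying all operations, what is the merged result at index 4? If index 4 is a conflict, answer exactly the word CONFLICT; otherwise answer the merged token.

Final LEFT:  [bravo, alpha, charlie, charlie, echo, foxtrot]
Final RIGHT: [charlie, alpha, delta, bravo, alpha, echo]
i=0: L=bravo=BASE, R=charlie -> take RIGHT -> charlie
i=1: L=alpha R=alpha -> agree -> alpha
i=2: L=charlie, R=delta=BASE -> take LEFT -> charlie
i=3: L=charlie=BASE, R=bravo -> take RIGHT -> bravo
i=4: L=echo, R=alpha=BASE -> take LEFT -> echo
i=5: BASE=bravo L=foxtrot R=echo all differ -> CONFLICT
Index 4 -> echo

Answer: echo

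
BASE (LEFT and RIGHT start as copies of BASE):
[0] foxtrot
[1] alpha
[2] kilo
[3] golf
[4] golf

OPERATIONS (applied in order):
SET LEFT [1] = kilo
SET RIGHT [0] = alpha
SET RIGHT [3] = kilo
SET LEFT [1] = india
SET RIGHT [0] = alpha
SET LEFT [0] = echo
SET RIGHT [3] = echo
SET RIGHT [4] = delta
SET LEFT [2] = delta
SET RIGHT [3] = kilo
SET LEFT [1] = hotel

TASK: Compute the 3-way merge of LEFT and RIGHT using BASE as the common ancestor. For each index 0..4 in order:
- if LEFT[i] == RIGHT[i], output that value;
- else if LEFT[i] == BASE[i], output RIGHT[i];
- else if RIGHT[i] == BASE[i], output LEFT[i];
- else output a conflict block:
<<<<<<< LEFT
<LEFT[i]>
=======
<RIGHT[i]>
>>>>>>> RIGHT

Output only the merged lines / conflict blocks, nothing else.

Answer: <<<<<<< LEFT
echo
=======
alpha
>>>>>>> RIGHT
hotel
delta
kilo
delta

Derivation:
Final LEFT:  [echo, hotel, delta, golf, golf]
Final RIGHT: [alpha, alpha, kilo, kilo, delta]
i=0: BASE=foxtrot L=echo R=alpha all differ -> CONFLICT
i=1: L=hotel, R=alpha=BASE -> take LEFT -> hotel
i=2: L=delta, R=kilo=BASE -> take LEFT -> delta
i=3: L=golf=BASE, R=kilo -> take RIGHT -> kilo
i=4: L=golf=BASE, R=delta -> take RIGHT -> delta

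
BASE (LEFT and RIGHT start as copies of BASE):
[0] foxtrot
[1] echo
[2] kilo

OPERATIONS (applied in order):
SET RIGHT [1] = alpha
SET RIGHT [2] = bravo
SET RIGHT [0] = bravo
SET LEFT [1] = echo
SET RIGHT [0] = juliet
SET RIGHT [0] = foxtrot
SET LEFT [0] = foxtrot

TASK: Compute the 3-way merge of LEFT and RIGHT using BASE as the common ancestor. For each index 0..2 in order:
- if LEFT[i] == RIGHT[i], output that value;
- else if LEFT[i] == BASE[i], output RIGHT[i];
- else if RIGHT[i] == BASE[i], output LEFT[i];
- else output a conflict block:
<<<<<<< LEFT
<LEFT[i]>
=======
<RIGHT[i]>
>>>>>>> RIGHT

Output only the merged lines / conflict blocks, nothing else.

Answer: foxtrot
alpha
bravo

Derivation:
Final LEFT:  [foxtrot, echo, kilo]
Final RIGHT: [foxtrot, alpha, bravo]
i=0: L=foxtrot R=foxtrot -> agree -> foxtrot
i=1: L=echo=BASE, R=alpha -> take RIGHT -> alpha
i=2: L=kilo=BASE, R=bravo -> take RIGHT -> bravo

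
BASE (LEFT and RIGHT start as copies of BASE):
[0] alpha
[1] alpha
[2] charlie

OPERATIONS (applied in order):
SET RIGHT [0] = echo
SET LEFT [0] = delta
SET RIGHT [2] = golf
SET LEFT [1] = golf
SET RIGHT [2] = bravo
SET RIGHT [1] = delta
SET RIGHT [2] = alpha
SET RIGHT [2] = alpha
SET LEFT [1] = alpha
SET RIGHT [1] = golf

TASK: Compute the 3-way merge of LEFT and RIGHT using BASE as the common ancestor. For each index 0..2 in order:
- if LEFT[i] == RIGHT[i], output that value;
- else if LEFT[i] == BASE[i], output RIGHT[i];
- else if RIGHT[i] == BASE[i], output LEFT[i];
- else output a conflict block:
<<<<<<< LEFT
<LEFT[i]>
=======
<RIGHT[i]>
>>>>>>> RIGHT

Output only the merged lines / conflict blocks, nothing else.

Answer: <<<<<<< LEFT
delta
=======
echo
>>>>>>> RIGHT
golf
alpha

Derivation:
Final LEFT:  [delta, alpha, charlie]
Final RIGHT: [echo, golf, alpha]
i=0: BASE=alpha L=delta R=echo all differ -> CONFLICT
i=1: L=alpha=BASE, R=golf -> take RIGHT -> golf
i=2: L=charlie=BASE, R=alpha -> take RIGHT -> alpha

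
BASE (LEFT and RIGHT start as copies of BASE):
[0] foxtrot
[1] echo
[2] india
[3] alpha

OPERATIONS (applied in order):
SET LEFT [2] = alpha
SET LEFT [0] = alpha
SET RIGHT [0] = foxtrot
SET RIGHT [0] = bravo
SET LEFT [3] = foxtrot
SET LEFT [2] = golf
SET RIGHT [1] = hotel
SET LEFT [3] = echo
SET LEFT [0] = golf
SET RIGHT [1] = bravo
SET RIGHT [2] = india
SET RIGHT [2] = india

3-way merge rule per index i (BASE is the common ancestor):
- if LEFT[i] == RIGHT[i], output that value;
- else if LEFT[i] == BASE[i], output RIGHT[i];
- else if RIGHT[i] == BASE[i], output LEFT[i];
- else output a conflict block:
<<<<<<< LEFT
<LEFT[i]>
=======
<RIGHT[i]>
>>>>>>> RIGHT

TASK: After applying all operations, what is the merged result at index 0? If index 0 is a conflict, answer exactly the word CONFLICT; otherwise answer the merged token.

Answer: CONFLICT

Derivation:
Final LEFT:  [golf, echo, golf, echo]
Final RIGHT: [bravo, bravo, india, alpha]
i=0: BASE=foxtrot L=golf R=bravo all differ -> CONFLICT
i=1: L=echo=BASE, R=bravo -> take RIGHT -> bravo
i=2: L=golf, R=india=BASE -> take LEFT -> golf
i=3: L=echo, R=alpha=BASE -> take LEFT -> echo
Index 0 -> CONFLICT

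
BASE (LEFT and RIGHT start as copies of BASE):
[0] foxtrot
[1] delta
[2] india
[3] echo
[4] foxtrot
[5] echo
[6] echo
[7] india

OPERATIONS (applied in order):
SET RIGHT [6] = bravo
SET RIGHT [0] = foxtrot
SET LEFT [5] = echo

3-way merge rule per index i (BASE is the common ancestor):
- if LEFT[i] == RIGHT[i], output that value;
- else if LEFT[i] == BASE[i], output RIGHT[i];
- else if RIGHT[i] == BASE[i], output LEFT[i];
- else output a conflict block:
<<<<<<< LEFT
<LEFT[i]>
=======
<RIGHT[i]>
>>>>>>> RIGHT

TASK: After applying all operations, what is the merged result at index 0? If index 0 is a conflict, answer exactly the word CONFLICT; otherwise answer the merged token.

Final LEFT:  [foxtrot, delta, india, echo, foxtrot, echo, echo, india]
Final RIGHT: [foxtrot, delta, india, echo, foxtrot, echo, bravo, india]
i=0: L=foxtrot R=foxtrot -> agree -> foxtrot
i=1: L=delta R=delta -> agree -> delta
i=2: L=india R=india -> agree -> india
i=3: L=echo R=echo -> agree -> echo
i=4: L=foxtrot R=foxtrot -> agree -> foxtrot
i=5: L=echo R=echo -> agree -> echo
i=6: L=echo=BASE, R=bravo -> take RIGHT -> bravo
i=7: L=india R=india -> agree -> india
Index 0 -> foxtrot

Answer: foxtrot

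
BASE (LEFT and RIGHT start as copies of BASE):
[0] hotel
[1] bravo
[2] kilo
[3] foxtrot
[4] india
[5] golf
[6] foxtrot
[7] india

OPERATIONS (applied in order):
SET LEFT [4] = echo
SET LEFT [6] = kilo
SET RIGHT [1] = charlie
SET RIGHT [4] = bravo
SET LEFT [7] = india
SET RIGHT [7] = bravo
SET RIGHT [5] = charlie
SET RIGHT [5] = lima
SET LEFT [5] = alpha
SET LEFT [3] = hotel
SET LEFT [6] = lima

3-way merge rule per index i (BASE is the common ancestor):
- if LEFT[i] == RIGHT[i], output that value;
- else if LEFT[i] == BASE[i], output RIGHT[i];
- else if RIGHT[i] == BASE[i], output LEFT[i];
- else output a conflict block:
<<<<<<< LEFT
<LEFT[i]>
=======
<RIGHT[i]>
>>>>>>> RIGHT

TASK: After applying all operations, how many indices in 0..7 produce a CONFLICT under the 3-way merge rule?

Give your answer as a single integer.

Final LEFT:  [hotel, bravo, kilo, hotel, echo, alpha, lima, india]
Final RIGHT: [hotel, charlie, kilo, foxtrot, bravo, lima, foxtrot, bravo]
i=0: L=hotel R=hotel -> agree -> hotel
i=1: L=bravo=BASE, R=charlie -> take RIGHT -> charlie
i=2: L=kilo R=kilo -> agree -> kilo
i=3: L=hotel, R=foxtrot=BASE -> take LEFT -> hotel
i=4: BASE=india L=echo R=bravo all differ -> CONFLICT
i=5: BASE=golf L=alpha R=lima all differ -> CONFLICT
i=6: L=lima, R=foxtrot=BASE -> take LEFT -> lima
i=7: L=india=BASE, R=bravo -> take RIGHT -> bravo
Conflict count: 2

Answer: 2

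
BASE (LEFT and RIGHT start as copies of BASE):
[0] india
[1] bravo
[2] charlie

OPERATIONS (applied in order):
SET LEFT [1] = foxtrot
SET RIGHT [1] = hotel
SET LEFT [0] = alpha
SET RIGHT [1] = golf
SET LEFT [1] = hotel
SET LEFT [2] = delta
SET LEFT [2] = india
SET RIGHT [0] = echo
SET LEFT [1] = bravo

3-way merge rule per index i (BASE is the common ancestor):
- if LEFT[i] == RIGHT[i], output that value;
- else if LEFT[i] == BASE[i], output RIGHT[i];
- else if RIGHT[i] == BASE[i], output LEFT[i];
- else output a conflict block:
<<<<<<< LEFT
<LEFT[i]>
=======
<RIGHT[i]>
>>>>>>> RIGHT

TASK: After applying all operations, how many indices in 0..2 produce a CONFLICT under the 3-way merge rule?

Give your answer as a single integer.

Answer: 1

Derivation:
Final LEFT:  [alpha, bravo, india]
Final RIGHT: [echo, golf, charlie]
i=0: BASE=india L=alpha R=echo all differ -> CONFLICT
i=1: L=bravo=BASE, R=golf -> take RIGHT -> golf
i=2: L=india, R=charlie=BASE -> take LEFT -> india
Conflict count: 1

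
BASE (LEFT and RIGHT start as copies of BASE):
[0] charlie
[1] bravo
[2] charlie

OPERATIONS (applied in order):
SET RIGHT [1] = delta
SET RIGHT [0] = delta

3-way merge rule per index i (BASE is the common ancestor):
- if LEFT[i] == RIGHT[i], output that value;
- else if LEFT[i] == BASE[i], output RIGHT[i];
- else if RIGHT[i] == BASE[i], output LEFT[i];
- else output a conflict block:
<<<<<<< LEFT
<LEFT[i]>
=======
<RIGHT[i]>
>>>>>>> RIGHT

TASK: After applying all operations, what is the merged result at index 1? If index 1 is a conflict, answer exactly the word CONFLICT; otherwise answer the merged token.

Answer: delta

Derivation:
Final LEFT:  [charlie, bravo, charlie]
Final RIGHT: [delta, delta, charlie]
i=0: L=charlie=BASE, R=delta -> take RIGHT -> delta
i=1: L=bravo=BASE, R=delta -> take RIGHT -> delta
i=2: L=charlie R=charlie -> agree -> charlie
Index 1 -> delta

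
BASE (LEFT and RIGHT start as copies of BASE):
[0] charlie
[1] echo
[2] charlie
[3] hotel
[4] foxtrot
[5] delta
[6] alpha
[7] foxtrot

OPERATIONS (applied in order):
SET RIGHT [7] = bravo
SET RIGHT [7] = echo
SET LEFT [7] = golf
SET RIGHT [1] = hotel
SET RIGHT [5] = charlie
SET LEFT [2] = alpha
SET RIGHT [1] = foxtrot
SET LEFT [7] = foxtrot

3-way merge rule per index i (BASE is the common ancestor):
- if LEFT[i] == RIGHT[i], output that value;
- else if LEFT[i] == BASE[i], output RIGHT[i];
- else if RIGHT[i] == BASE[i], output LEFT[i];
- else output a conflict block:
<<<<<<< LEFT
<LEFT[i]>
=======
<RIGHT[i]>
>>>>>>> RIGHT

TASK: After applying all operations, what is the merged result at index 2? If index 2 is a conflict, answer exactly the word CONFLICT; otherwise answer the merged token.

Final LEFT:  [charlie, echo, alpha, hotel, foxtrot, delta, alpha, foxtrot]
Final RIGHT: [charlie, foxtrot, charlie, hotel, foxtrot, charlie, alpha, echo]
i=0: L=charlie R=charlie -> agree -> charlie
i=1: L=echo=BASE, R=foxtrot -> take RIGHT -> foxtrot
i=2: L=alpha, R=charlie=BASE -> take LEFT -> alpha
i=3: L=hotel R=hotel -> agree -> hotel
i=4: L=foxtrot R=foxtrot -> agree -> foxtrot
i=5: L=delta=BASE, R=charlie -> take RIGHT -> charlie
i=6: L=alpha R=alpha -> agree -> alpha
i=7: L=foxtrot=BASE, R=echo -> take RIGHT -> echo
Index 2 -> alpha

Answer: alpha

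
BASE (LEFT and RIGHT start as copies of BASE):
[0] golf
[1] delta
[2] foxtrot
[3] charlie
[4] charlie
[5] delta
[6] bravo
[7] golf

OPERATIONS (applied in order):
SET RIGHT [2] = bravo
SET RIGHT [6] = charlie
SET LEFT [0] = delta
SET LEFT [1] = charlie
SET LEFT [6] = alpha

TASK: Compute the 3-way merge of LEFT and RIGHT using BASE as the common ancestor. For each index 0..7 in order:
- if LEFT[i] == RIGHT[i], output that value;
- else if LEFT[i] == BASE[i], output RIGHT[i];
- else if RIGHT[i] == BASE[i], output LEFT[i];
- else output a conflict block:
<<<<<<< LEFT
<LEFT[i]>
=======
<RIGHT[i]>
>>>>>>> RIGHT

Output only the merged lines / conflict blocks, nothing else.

Answer: delta
charlie
bravo
charlie
charlie
delta
<<<<<<< LEFT
alpha
=======
charlie
>>>>>>> RIGHT
golf

Derivation:
Final LEFT:  [delta, charlie, foxtrot, charlie, charlie, delta, alpha, golf]
Final RIGHT: [golf, delta, bravo, charlie, charlie, delta, charlie, golf]
i=0: L=delta, R=golf=BASE -> take LEFT -> delta
i=1: L=charlie, R=delta=BASE -> take LEFT -> charlie
i=2: L=foxtrot=BASE, R=bravo -> take RIGHT -> bravo
i=3: L=charlie R=charlie -> agree -> charlie
i=4: L=charlie R=charlie -> agree -> charlie
i=5: L=delta R=delta -> agree -> delta
i=6: BASE=bravo L=alpha R=charlie all differ -> CONFLICT
i=7: L=golf R=golf -> agree -> golf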